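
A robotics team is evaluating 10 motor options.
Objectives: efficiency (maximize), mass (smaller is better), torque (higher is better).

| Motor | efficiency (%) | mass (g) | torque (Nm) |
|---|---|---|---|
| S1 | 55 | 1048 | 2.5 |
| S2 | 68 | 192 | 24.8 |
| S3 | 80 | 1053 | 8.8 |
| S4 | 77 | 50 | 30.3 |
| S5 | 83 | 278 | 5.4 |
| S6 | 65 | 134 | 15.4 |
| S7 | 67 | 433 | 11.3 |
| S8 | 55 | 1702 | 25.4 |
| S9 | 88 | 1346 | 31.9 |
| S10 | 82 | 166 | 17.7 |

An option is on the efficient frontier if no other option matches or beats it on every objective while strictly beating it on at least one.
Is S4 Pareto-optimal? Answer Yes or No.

S1: worse on efficiency (55 vs 77).
S2: worse on efficiency (68 vs 77).
S3: worse on mass (1053 vs 50).
S5: worse on mass (278 vs 50).
S6: worse on efficiency (65 vs 77).
S7: worse on efficiency (67 vs 77).
S8: worse on efficiency (55 vs 77).
S9: worse on mass (1346 vs 50).
S10: worse on mass (166 vs 50).
No option is at least as good as S4 on every objective and strictly better on one.

Yes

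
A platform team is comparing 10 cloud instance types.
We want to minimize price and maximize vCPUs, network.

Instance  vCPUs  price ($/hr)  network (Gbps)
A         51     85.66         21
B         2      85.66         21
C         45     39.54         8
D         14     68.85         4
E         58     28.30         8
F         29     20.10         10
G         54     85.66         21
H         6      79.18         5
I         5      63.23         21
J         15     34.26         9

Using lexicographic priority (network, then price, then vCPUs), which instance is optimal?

I

First maximize network: best is 21, kept {A, B, G, I}.
Then minimize price: best is 63.23, kept {I}.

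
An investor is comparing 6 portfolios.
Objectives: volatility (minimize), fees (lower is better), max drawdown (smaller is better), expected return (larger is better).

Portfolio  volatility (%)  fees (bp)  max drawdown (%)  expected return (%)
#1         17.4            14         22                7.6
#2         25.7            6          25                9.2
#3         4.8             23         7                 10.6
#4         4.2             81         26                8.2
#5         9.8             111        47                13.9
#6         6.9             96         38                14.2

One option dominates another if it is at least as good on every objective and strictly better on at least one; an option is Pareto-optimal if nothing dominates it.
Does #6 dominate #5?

#6 vs #5: volatility 6.9≤9.8, fees 96≤111, max drawdown 38≤47, expected return 14.2≥13.9 — #6 is at least as good on every objective with at least one strict improvement.

Yes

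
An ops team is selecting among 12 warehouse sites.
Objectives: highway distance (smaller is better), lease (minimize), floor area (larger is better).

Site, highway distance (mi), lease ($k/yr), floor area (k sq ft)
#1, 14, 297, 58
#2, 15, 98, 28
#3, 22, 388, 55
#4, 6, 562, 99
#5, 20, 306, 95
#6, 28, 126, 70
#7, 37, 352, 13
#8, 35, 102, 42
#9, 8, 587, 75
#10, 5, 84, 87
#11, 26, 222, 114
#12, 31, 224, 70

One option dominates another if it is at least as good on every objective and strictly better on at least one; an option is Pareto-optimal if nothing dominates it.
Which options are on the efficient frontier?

#4, #5, #10, #11

#1: dominated by #10 (highway distance 5≤14, lease 84≤297, floor area 87≥58).
#2: dominated by #10 (highway distance 5≤15, lease 84≤98, floor area 87≥28).
#3: dominated by #1 (highway distance 14≤22, lease 297≤388, floor area 58≥55).
#4: not dominated.
#5: not dominated.
#6: dominated by #10 (highway distance 5≤28, lease 84≤126, floor area 87≥70).
#7: dominated by #1 (highway distance 14≤37, lease 297≤352, floor area 58≥13).
#8: dominated by #10 (highway distance 5≤35, lease 84≤102, floor area 87≥42).
#9: dominated by #4 (highway distance 6≤8, lease 562≤587, floor area 99≥75).
#10: not dominated (best highway distance).
#11: not dominated (best floor area).
#12: dominated by #6 (highway distance 28≤31, lease 126≤224, floor area 70≥70).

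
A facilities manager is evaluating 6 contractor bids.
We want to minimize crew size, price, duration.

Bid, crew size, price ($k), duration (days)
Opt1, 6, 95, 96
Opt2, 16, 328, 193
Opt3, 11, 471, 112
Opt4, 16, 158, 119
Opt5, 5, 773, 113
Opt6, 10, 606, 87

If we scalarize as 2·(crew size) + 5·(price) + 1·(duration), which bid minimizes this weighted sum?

Opt1

Opt1: 2·6 + 5·95 + 1·96 = 583
Opt2: 2·16 + 5·328 + 1·193 = 1865
Opt3: 2·11 + 5·471 + 1·112 = 2489
Opt4: 2·16 + 5·158 + 1·119 = 941
Opt5: 2·5 + 5·773 + 1·113 = 3988
Opt6: 2·10 + 5·606 + 1·87 = 3137
Lowest: Opt1 at 583.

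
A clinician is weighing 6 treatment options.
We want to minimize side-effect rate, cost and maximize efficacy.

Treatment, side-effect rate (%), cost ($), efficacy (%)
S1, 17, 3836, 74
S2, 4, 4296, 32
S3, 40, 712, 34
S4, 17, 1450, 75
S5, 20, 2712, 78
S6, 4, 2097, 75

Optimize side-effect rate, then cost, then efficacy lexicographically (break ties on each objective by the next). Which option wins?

S6

First minimize side-effect rate: best is 4, kept {S2, S6}.
Then minimize cost: best is 2097, kept {S6}.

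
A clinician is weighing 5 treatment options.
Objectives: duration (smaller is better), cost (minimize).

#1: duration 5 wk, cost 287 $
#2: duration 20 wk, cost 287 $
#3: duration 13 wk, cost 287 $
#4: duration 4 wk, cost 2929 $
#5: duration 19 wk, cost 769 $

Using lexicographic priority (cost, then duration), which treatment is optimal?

#1

First minimize cost: best is 287, kept {#1, #2, #3}.
Then minimize duration: best is 5, kept {#1}.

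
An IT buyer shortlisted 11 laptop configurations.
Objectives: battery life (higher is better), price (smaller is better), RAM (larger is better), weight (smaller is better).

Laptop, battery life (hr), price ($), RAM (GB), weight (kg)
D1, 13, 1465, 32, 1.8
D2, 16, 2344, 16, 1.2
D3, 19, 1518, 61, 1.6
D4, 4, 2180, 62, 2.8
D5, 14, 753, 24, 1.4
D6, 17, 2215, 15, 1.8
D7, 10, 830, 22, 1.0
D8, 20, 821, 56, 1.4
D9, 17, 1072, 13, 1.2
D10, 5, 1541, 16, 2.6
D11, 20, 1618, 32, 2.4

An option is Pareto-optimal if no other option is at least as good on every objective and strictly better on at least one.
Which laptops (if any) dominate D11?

D8

D8: battery life 20≥20, price 821≤1618, RAM 56≥32, weight 1.4≤2.4 — dominates D11.
Others (D1, D2, D3, D4, D5, D6, D7, D9, D10) are each worse than D11 on at least one objective.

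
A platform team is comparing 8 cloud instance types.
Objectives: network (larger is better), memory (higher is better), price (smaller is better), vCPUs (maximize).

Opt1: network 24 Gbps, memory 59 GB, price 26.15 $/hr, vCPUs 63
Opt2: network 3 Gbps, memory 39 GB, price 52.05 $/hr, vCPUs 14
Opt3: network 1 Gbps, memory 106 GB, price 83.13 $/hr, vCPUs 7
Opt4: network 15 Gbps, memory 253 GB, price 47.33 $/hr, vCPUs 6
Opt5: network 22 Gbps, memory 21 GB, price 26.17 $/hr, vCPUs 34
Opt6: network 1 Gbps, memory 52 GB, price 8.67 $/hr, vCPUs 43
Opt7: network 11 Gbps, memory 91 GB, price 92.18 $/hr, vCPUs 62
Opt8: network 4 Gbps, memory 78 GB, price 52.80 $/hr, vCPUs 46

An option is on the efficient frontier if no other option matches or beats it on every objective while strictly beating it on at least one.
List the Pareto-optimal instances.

Opt1, Opt3, Opt4, Opt6, Opt7, Opt8

Opt1: not dominated (best network).
Opt2: dominated by Opt1 (network 24≥3, memory 59≥39, price 26.15≤52.05, vCPUs 63≥14).
Opt3: not dominated.
Opt4: not dominated (best memory).
Opt5: dominated by Opt1 (network 24≥22, memory 59≥21, price 26.15≤26.17, vCPUs 63≥34).
Opt6: not dominated (best price).
Opt7: not dominated.
Opt8: not dominated.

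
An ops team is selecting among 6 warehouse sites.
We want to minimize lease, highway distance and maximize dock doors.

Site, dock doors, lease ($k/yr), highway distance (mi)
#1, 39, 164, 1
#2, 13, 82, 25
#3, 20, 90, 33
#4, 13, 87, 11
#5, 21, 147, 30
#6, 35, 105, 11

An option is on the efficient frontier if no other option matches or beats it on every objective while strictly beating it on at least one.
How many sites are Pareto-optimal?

5

#1: not dominated (best dock doors).
#2: not dominated (best lease).
#3: not dominated.
#4: not dominated.
#5: dominated by #6 (dock doors 35≥21, lease 105≤147, highway distance 11≤30).
#6: not dominated.
Pareto-optimal: #1, #2, #3, #4, #6 → 5.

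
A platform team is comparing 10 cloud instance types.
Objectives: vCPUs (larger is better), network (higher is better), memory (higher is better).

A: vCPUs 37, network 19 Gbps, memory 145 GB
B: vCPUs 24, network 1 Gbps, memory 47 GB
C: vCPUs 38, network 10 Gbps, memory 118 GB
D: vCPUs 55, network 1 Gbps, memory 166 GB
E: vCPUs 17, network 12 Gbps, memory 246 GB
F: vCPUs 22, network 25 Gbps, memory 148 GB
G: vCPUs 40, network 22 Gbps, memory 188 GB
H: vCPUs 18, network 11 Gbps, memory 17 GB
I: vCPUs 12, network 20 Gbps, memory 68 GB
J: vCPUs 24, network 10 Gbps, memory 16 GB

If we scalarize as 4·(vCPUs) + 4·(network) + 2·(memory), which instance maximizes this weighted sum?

A: 4·37 + 4·19 + 2·145 = 514
B: 4·24 + 4·1 + 2·47 = 194
C: 4·38 + 4·10 + 2·118 = 428
D: 4·55 + 4·1 + 2·166 = 556
E: 4·17 + 4·12 + 2·246 = 608
F: 4·22 + 4·25 + 2·148 = 484
G: 4·40 + 4·22 + 2·188 = 624
H: 4·18 + 4·11 + 2·17 = 150
I: 4·12 + 4·20 + 2·68 = 264
J: 4·24 + 4·10 + 2·16 = 168
Highest: G at 624.

G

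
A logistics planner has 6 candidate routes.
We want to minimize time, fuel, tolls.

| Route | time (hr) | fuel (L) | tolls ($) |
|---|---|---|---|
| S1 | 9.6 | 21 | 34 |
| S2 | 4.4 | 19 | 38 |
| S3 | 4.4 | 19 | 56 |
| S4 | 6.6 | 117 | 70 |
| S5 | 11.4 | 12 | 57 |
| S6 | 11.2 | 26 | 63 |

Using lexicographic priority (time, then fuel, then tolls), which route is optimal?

First minimize time: best is 4.4, kept {S2, S3}.
Then minimize fuel: best is 19, kept {S2, S3}.
Then minimize tolls: best is 38, kept {S2}.

S2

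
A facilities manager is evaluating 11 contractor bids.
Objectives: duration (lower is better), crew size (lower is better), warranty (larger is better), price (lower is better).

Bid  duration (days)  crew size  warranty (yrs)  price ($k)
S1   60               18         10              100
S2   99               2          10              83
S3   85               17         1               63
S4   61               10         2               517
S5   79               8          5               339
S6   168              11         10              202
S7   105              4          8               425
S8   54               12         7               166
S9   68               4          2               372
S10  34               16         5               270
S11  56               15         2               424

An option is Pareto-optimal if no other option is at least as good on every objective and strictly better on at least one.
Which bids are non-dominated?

S1: not dominated.
S2: not dominated (best crew size).
S3: not dominated (best price).
S4: not dominated.
S5: not dominated.
S6: dominated by S2 (duration 99≤168, crew size 2≤11, warranty 10≥10, price 83≤202).
S7: dominated by S2 (duration 99≤105, crew size 2≤4, warranty 10≥8, price 83≤425).
S8: not dominated.
S9: not dominated.
S10: not dominated (best duration).
S11: dominated by S8 (duration 54≤56, crew size 12≤15, warranty 7≥2, price 166≤424).

S1, S2, S3, S4, S5, S8, S9, S10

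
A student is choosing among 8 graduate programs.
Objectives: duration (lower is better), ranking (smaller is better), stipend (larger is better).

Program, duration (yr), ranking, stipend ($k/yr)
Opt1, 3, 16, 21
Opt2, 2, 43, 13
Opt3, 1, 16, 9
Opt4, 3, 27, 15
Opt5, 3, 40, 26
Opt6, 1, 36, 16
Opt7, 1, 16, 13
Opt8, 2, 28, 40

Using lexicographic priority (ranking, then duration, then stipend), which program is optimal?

First minimize ranking: best is 16, kept {Opt1, Opt3, Opt7}.
Then minimize duration: best is 1, kept {Opt3, Opt7}.
Then maximize stipend: best is 13, kept {Opt7}.

Opt7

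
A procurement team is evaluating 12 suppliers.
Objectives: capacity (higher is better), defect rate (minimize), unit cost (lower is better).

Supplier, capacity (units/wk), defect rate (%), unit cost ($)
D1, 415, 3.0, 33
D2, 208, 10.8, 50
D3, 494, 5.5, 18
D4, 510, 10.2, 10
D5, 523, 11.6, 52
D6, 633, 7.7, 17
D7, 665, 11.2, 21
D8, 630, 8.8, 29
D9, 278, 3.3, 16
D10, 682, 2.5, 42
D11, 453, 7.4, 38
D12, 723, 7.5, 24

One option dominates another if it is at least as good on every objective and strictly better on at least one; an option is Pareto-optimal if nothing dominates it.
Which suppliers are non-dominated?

D1: not dominated.
D2: dominated by D1 (capacity 415≥208, defect rate 3.0≤10.8, unit cost 33≤50).
D3: not dominated.
D4: not dominated (best unit cost).
D5: dominated by D6 (capacity 633≥523, defect rate 7.7≤11.6, unit cost 17≤52).
D6: not dominated.
D7: not dominated.
D8: dominated by D6 (capacity 633≥630, defect rate 7.7≤8.8, unit cost 17≤29).
D9: not dominated.
D10: not dominated (best defect rate).
D11: dominated by D3 (capacity 494≥453, defect rate 5.5≤7.4, unit cost 18≤38).
D12: not dominated (best capacity).

D1, D3, D4, D6, D7, D9, D10, D12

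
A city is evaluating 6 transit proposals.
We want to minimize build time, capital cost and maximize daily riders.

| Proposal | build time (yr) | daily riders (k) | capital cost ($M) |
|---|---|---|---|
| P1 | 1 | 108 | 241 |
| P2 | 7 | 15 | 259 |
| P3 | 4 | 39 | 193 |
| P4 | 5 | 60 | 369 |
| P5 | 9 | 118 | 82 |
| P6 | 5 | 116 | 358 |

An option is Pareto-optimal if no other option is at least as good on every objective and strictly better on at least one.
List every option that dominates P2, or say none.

P1, P3

P1: build time 1≤7, daily riders 108≥15, capital cost 241≤259 — dominates P2.
P3: build time 4≤7, daily riders 39≥15, capital cost 193≤259 — dominates P2.
Others (P4, P5, P6) are each worse than P2 on at least one objective.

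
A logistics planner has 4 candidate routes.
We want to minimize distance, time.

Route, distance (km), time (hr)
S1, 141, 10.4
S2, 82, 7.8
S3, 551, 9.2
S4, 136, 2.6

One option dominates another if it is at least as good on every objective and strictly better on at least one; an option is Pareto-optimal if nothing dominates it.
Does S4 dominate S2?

No

S4 vs S2: S4 is worse on distance (136 vs 82), so it does not dominate S2.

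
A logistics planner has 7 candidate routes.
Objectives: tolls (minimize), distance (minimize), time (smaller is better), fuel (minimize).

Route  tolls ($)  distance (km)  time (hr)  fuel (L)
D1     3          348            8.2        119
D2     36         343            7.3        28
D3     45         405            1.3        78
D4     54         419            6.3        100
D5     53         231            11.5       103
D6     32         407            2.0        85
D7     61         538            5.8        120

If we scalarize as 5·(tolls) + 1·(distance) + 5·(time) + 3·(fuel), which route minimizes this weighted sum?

D1: 5·3 + 1·348 + 5·8.2 + 3·119 = 761.0
D2: 5·36 + 1·343 + 5·7.3 + 3·28 = 643.5
D3: 5·45 + 1·405 + 5·1.3 + 3·78 = 870.5
D4: 5·54 + 1·419 + 5·6.3 + 3·100 = 1020.5
D5: 5·53 + 1·231 + 5·11.5 + 3·103 = 862.5
D6: 5·32 + 1·407 + 5·2.0 + 3·85 = 832.0
D7: 5·61 + 1·538 + 5·5.8 + 3·120 = 1232.0
Lowest: D2 at 643.5.

D2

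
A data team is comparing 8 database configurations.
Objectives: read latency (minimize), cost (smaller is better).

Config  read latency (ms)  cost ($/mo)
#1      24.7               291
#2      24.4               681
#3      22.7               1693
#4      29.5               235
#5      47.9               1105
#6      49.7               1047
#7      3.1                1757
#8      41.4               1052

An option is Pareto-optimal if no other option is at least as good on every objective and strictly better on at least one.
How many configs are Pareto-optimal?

5

#1: not dominated.
#2: not dominated.
#3: not dominated.
#4: not dominated (best cost).
#5: dominated by #1 (read latency 24.7≤47.9, cost 291≤1105).
#6: dominated by #1 (read latency 24.7≤49.7, cost 291≤1047).
#7: not dominated (best read latency).
#8: dominated by #1 (read latency 24.7≤41.4, cost 291≤1052).
Pareto-optimal: #1, #2, #3, #4, #7 → 5.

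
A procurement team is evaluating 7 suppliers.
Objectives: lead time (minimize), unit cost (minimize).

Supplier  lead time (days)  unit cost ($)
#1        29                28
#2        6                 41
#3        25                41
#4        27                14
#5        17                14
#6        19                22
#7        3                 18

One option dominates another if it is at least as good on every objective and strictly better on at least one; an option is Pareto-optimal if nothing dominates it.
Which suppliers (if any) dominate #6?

#5: lead time 17≤19, unit cost 14≤22 — dominates #6.
#7: lead time 3≤19, unit cost 18≤22 — dominates #6.
Others (#1, #2, #3, #4) are each worse than #6 on at least one objective.

#5, #7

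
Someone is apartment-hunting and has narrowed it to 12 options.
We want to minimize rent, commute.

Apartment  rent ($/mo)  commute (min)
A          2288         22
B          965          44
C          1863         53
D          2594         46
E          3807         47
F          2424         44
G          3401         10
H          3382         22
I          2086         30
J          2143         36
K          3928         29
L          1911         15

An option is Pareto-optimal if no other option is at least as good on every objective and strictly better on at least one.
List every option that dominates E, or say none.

A, B, D, F, G, H, I, J, L

A: rent 2288≤3807, commute 22≤47 — dominates E.
B: rent 965≤3807, commute 44≤47 — dominates E.
D: rent 2594≤3807, commute 46≤47 — dominates E.
F: rent 2424≤3807, commute 44≤47 — dominates E.
G: rent 3401≤3807, commute 10≤47 — dominates E.
H: rent 3382≤3807, commute 22≤47 — dominates E.
I: rent 2086≤3807, commute 30≤47 — dominates E.
J: rent 2143≤3807, commute 36≤47 — dominates E.
L: rent 1911≤3807, commute 15≤47 — dominates E.
Others (C, K) are each worse than E on at least one objective.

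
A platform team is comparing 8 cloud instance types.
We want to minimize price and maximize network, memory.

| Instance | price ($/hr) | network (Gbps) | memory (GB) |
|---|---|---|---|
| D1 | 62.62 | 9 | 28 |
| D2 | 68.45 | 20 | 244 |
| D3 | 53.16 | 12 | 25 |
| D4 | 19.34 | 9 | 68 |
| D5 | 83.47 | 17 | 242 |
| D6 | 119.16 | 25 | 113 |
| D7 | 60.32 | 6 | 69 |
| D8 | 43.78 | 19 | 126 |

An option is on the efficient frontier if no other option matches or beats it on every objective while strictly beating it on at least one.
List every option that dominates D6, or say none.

none

D1: worse on network (9 vs 25).
D2: worse on network (20 vs 25).
D3: worse on network (12 vs 25).
D4: worse on network (9 vs 25).
D5: worse on network (17 vs 25).
D7: worse on network (6 vs 25).
D8: worse on network (19 vs 25).
No option dominates D6.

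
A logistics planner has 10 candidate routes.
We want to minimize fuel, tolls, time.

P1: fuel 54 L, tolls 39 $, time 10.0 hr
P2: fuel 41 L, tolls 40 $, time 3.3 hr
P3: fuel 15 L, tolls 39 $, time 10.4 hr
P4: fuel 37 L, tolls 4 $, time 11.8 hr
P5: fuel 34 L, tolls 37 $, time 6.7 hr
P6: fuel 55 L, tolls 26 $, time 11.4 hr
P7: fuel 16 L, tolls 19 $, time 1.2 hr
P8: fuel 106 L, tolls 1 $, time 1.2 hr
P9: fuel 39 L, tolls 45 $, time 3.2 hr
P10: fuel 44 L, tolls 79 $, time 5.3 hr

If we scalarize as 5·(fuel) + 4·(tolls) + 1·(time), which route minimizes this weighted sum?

P1: 5·54 + 4·39 + 1·10.0 = 436.0
P2: 5·41 + 4·40 + 1·3.3 = 368.3
P3: 5·15 + 4·39 + 1·10.4 = 241.4
P4: 5·37 + 4·4 + 1·11.8 = 212.8
P5: 5·34 + 4·37 + 1·6.7 = 324.7
P6: 5·55 + 4·26 + 1·11.4 = 390.4
P7: 5·16 + 4·19 + 1·1.2 = 157.2
P8: 5·106 + 4·1 + 1·1.2 = 535.2
P9: 5·39 + 4·45 + 1·3.2 = 378.2
P10: 5·44 + 4·79 + 1·5.3 = 541.3
Lowest: P7 at 157.2.

P7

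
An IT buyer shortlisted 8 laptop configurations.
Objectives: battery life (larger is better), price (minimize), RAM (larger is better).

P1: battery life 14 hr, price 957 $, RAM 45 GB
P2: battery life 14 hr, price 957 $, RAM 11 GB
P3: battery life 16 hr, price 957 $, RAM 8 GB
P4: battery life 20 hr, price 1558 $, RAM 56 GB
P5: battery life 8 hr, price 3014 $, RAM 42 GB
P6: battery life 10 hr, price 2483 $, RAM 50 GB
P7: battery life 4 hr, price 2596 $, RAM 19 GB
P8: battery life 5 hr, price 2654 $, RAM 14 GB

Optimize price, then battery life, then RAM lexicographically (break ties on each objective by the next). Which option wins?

P3

First minimize price: best is 957, kept {P1, P2, P3}.
Then maximize battery life: best is 16, kept {P3}.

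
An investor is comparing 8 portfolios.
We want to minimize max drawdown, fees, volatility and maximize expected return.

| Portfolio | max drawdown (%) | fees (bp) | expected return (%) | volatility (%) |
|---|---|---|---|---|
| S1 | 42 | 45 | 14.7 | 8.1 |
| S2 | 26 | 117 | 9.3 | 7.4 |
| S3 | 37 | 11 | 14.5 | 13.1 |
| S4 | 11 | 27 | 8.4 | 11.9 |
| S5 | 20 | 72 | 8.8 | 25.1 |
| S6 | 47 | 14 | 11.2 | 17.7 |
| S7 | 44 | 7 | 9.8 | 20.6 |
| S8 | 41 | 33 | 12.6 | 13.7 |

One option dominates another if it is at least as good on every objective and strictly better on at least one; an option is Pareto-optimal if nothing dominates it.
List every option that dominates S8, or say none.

S3: max drawdown 37≤41, fees 11≤33, expected return 14.5≥12.6, volatility 13.1≤13.7 — dominates S8.
Others (S1, S2, S4, S5, S6, S7) are each worse than S8 on at least one objective.

S3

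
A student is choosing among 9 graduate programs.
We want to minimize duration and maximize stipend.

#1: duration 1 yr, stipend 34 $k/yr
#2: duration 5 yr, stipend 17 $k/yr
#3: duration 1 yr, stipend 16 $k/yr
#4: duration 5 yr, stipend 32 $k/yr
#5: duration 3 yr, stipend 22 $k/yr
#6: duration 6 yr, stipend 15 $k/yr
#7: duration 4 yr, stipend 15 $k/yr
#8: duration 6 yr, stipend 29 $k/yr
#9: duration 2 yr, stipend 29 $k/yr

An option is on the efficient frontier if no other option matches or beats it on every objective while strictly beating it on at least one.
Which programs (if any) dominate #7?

#1: duration 1≤4, stipend 34≥15 — dominates #7.
#3: duration 1≤4, stipend 16≥15 — dominates #7.
#5: duration 3≤4, stipend 22≥15 — dominates #7.
#9: duration 2≤4, stipend 29≥15 — dominates #7.
Others (#2, #4, #6, #8) are each worse than #7 on at least one objective.

#1, #3, #5, #9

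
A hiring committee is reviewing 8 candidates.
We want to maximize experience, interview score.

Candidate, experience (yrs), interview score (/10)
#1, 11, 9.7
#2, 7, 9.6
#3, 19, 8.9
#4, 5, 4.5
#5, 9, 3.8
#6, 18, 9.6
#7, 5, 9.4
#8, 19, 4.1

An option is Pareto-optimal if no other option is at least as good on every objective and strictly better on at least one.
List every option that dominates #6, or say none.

none

#1: worse on experience (11 vs 18).
#2: worse on experience (7 vs 18).
#3: worse on interview score (8.9 vs 9.6).
#4: worse on experience (5 vs 18).
#5: worse on experience (9 vs 18).
#7: worse on experience (5 vs 18).
#8: worse on interview score (4.1 vs 9.6).
No option dominates #6.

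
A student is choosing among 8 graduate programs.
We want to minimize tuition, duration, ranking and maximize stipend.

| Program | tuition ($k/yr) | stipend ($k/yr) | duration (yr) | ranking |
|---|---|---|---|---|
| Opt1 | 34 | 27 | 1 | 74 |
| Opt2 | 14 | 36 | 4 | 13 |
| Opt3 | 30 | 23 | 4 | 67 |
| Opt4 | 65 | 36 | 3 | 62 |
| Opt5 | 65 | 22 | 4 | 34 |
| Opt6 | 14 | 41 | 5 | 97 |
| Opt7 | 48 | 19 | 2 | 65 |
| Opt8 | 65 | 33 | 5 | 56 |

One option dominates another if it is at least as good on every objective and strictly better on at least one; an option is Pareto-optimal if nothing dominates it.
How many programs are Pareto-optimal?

Opt1: not dominated (best duration).
Opt2: not dominated (best ranking).
Opt3: dominated by Opt2 (tuition 14≤30, stipend 36≥23, duration 4≤4, ranking 13≤67).
Opt4: not dominated.
Opt5: dominated by Opt2 (tuition 14≤65, stipend 36≥22, duration 4≤4, ranking 13≤34).
Opt6: not dominated (best stipend).
Opt7: not dominated.
Opt8: dominated by Opt2 (tuition 14≤65, stipend 36≥33, duration 4≤5, ranking 13≤56).
Pareto-optimal: Opt1, Opt2, Opt4, Opt6, Opt7 → 5.

5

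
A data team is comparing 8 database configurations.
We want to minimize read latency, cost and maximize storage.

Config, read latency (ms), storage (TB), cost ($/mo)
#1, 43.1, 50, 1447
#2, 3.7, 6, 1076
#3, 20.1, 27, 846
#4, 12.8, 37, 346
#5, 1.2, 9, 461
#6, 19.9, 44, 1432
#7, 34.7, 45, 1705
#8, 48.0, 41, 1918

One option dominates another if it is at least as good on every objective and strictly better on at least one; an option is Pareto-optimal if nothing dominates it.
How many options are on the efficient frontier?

#1: not dominated (best storage).
#2: dominated by #5 (read latency 1.2≤3.7, storage 9≥6, cost 461≤1076).
#3: dominated by #4 (read latency 12.8≤20.1, storage 37≥27, cost 346≤846).
#4: not dominated (best cost).
#5: not dominated (best read latency).
#6: not dominated.
#7: not dominated.
#8: dominated by #1 (read latency 43.1≤48.0, storage 50≥41, cost 1447≤1918).
Pareto-optimal: #1, #4, #5, #6, #7 → 5.

5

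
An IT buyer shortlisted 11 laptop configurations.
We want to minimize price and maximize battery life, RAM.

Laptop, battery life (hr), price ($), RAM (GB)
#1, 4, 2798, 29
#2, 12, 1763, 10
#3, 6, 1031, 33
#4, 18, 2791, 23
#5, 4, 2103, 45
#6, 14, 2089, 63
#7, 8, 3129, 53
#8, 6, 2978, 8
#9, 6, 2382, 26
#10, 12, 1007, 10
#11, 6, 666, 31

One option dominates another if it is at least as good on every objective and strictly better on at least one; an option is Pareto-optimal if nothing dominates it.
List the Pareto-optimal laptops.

#3, #4, #6, #10, #11

#1: dominated by #3 (battery life 6≥4, price 1031≤2798, RAM 33≥29).
#2: dominated by #10 (battery life 12≥12, price 1007≤1763, RAM 10≥10).
#3: not dominated.
#4: not dominated (best battery life).
#5: dominated by #6 (battery life 14≥4, price 2089≤2103, RAM 63≥45).
#6: not dominated (best RAM).
#7: dominated by #6 (battery life 14≥8, price 2089≤3129, RAM 63≥53).
#8: dominated by #2 (battery life 12≥6, price 1763≤2978, RAM 10≥8).
#9: dominated by #3 (battery life 6≥6, price 1031≤2382, RAM 33≥26).
#10: not dominated.
#11: not dominated (best price).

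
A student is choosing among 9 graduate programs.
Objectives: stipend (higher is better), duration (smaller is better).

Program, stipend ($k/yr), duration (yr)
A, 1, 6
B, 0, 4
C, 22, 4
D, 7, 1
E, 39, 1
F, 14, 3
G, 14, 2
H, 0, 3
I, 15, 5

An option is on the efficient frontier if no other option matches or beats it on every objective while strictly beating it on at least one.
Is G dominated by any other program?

Yes

E vs G: stipend 39≥14, duration 1≤2 — E is at least as good on every objective and strictly better on at least one, so E dominates G.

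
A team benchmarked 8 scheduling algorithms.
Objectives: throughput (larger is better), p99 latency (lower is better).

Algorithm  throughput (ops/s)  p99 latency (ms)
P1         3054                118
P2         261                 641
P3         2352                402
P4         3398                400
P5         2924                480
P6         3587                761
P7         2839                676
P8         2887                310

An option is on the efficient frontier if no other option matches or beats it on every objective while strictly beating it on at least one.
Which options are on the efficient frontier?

P1: not dominated (best p99 latency).
P2: dominated by P1 (throughput 3054≥261, p99 latency 118≤641).
P3: dominated by P1 (throughput 3054≥2352, p99 latency 118≤402).
P4: not dominated.
P5: dominated by P1 (throughput 3054≥2924, p99 latency 118≤480).
P6: not dominated (best throughput).
P7: dominated by P1 (throughput 3054≥2839, p99 latency 118≤676).
P8: dominated by P1 (throughput 3054≥2887, p99 latency 118≤310).

P1, P4, P6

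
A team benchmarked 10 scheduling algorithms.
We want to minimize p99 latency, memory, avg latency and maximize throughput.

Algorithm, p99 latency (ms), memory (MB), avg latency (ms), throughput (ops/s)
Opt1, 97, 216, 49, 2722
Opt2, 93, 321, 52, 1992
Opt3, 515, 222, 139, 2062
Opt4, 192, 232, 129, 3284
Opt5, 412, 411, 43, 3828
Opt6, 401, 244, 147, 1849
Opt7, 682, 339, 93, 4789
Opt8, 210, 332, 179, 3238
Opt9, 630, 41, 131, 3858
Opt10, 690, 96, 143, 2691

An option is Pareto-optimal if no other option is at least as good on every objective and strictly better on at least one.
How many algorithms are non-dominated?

6

Opt1: not dominated.
Opt2: not dominated (best p99 latency).
Opt3: dominated by Opt1 (p99 latency 97≤515, memory 216≤222, avg latency 49≤139, throughput 2722≥2062).
Opt4: not dominated.
Opt5: not dominated (best avg latency).
Opt6: dominated by Opt1 (p99 latency 97≤401, memory 216≤244, avg latency 49≤147, throughput 2722≥1849).
Opt7: not dominated (best throughput).
Opt8: dominated by Opt4 (p99 latency 192≤210, memory 232≤332, avg latency 129≤179, throughput 3284≥3238).
Opt9: not dominated (best memory).
Opt10: dominated by Opt9 (p99 latency 630≤690, memory 41≤96, avg latency 131≤143, throughput 3858≥2691).
Pareto-optimal: Opt1, Opt2, Opt4, Opt5, Opt7, Opt9 → 6.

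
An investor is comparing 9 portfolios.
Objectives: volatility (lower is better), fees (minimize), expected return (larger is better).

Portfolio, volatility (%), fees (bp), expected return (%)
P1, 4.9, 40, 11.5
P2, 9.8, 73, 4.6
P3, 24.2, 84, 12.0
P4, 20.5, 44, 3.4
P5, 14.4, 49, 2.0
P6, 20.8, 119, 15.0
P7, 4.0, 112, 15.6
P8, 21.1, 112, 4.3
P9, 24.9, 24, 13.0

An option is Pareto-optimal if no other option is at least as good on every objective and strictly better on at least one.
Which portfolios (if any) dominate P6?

P7

P7: volatility 4.0≤20.8, fees 112≤119, expected return 15.6≥15.0 — dominates P6.
Others (P1, P2, P3, P4, P5, P8, P9) are each worse than P6 on at least one objective.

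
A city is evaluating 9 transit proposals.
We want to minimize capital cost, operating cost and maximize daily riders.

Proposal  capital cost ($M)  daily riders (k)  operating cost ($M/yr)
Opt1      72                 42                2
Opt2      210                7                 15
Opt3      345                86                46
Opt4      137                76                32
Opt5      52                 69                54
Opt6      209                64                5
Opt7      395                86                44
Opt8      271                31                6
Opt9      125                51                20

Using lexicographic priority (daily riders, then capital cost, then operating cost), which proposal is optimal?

First maximize daily riders: best is 86, kept {Opt3, Opt7}.
Then minimize capital cost: best is 345, kept {Opt3}.

Opt3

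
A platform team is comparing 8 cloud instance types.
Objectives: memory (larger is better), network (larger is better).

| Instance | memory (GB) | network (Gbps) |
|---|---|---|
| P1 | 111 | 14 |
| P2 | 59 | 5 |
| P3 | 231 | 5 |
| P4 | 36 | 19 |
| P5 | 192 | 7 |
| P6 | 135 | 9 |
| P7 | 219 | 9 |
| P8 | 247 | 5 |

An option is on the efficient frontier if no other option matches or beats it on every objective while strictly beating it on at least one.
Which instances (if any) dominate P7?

P1: worse on memory (111 vs 219).
P2: worse on memory (59 vs 219).
P3: worse on network (5 vs 9).
P4: worse on memory (36 vs 219).
P5: worse on memory (192 vs 219).
P6: worse on memory (135 vs 219).
P8: worse on network (5 vs 9).
No option dominates P7.

none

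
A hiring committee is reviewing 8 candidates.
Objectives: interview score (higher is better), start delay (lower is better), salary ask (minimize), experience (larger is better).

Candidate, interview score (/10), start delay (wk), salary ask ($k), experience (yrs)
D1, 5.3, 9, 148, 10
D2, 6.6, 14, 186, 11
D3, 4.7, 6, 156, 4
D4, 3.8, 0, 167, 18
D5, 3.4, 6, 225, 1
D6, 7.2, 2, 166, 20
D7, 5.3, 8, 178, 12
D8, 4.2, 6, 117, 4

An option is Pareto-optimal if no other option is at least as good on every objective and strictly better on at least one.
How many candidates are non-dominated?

5

D1: not dominated.
D2: dominated by D6 (interview score 7.2≥6.6, start delay 2≤14, salary ask 166≤186, experience 20≥11).
D3: not dominated.
D4: not dominated (best start delay).
D5: dominated by D3 (interview score 4.7≥3.4, start delay 6≤6, salary ask 156≤225, experience 4≥1).
D6: not dominated (best interview score).
D7: dominated by D6 (interview score 7.2≥5.3, start delay 2≤8, salary ask 166≤178, experience 20≥12).
D8: not dominated (best salary ask).
Pareto-optimal: D1, D3, D4, D6, D8 → 5.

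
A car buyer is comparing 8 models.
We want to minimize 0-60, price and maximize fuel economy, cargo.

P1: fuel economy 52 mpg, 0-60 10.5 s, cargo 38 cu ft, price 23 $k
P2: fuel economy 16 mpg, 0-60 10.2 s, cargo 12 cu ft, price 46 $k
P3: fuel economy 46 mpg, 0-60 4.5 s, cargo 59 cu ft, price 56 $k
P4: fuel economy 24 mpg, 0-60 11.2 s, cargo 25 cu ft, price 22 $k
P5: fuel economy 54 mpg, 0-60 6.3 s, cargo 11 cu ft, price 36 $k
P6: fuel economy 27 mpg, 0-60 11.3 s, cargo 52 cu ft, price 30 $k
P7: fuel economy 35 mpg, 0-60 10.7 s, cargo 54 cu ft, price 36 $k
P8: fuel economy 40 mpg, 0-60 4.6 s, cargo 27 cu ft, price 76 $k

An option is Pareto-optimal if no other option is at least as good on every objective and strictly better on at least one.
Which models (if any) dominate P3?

P1: worse on 0-60 (10.5 vs 4.5).
P2: worse on fuel economy (16 vs 46).
P4: worse on fuel economy (24 vs 46).
P5: worse on 0-60 (6.3 vs 4.5).
P6: worse on fuel economy (27 vs 46).
P7: worse on fuel economy (35 vs 46).
P8: worse on fuel economy (40 vs 46).
No option dominates P3.

none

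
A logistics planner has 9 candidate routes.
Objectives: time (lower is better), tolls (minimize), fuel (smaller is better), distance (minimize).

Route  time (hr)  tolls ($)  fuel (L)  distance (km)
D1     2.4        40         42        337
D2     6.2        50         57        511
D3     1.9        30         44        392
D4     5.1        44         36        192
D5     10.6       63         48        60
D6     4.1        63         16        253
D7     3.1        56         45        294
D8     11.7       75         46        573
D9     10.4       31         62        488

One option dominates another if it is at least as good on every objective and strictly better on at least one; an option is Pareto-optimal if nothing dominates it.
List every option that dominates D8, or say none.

D1, D3, D4, D6, D7

D1: time 2.4≤11.7, tolls 40≤75, fuel 42≤46, distance 337≤573 — dominates D8.
D3: time 1.9≤11.7, tolls 30≤75, fuel 44≤46, distance 392≤573 — dominates D8.
D4: time 5.1≤11.7, tolls 44≤75, fuel 36≤46, distance 192≤573 — dominates D8.
D6: time 4.1≤11.7, tolls 63≤75, fuel 16≤46, distance 253≤573 — dominates D8.
D7: time 3.1≤11.7, tolls 56≤75, fuel 45≤46, distance 294≤573 — dominates D8.
Others (D2, D5, D9) are each worse than D8 on at least one objective.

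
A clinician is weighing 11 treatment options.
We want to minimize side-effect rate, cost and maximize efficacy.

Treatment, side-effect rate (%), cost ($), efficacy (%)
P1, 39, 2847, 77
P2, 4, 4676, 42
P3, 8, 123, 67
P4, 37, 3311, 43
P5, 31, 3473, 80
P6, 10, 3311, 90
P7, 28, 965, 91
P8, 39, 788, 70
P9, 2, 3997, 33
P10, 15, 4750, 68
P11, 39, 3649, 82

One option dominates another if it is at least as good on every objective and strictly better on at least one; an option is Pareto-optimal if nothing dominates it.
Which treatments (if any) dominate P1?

P7: side-effect rate 28≤39, cost 965≤2847, efficacy 91≥77 — dominates P1.
Others (P2, P3, P4, P5, P6, P8, P9, P10, P11) are each worse than P1 on at least one objective.

P7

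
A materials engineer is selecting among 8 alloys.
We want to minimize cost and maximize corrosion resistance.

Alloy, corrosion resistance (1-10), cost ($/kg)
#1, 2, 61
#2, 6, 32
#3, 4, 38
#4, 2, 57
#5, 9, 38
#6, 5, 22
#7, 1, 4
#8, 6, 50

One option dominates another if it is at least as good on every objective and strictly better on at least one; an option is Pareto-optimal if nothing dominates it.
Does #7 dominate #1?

No

#7 vs #1: #7 is worse on corrosion resistance (1 vs 2), so it does not dominate #1.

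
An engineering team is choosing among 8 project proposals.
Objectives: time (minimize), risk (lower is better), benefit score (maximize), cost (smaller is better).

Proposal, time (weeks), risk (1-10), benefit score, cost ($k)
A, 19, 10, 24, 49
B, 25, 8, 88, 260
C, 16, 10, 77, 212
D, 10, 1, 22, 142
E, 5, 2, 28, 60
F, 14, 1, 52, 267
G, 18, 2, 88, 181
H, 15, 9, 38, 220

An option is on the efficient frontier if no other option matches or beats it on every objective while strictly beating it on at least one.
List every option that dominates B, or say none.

G

G: time 18≤25, risk 2≤8, benefit score 88≥88, cost 181≤260 — dominates B.
Others (A, C, D, E, F, H) are each worse than B on at least one objective.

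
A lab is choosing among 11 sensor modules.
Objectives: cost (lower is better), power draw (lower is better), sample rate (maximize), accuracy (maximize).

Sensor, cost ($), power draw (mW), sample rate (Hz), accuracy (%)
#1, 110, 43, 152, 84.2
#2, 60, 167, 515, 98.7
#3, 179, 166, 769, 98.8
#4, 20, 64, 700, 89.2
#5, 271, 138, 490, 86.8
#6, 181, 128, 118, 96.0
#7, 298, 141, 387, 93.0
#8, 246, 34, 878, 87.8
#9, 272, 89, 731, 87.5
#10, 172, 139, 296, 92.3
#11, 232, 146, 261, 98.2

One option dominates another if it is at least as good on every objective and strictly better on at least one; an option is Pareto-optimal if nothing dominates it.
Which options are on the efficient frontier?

#1, #2, #3, #4, #6, #7, #8, #10, #11

#1: not dominated.
#2: not dominated.
#3: not dominated (best accuracy).
#4: not dominated (best cost).
#5: dominated by #4 (cost 20≤271, power draw 64≤138, sample rate 700≥490, accuracy 89.2≥86.8).
#6: not dominated.
#7: not dominated.
#8: not dominated (best power draw).
#9: dominated by #8 (cost 246≤272, power draw 34≤89, sample rate 878≥731, accuracy 87.8≥87.5).
#10: not dominated.
#11: not dominated.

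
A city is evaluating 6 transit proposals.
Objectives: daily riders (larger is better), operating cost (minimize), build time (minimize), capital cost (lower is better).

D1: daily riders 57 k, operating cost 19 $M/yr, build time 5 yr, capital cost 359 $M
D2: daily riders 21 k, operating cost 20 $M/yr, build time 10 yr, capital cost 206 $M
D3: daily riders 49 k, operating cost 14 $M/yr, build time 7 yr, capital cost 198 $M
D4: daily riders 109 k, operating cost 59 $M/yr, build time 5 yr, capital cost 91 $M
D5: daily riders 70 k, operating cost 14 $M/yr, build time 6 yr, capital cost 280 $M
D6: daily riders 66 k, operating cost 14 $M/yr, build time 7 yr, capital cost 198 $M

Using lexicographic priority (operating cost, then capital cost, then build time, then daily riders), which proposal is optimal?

First minimize operating cost: best is 14, kept {D3, D5, D6}.
Then minimize capital cost: best is 198, kept {D3, D6}.
Then minimize build time: best is 7, kept {D3, D6}.
Then maximize daily riders: best is 66, kept {D6}.

D6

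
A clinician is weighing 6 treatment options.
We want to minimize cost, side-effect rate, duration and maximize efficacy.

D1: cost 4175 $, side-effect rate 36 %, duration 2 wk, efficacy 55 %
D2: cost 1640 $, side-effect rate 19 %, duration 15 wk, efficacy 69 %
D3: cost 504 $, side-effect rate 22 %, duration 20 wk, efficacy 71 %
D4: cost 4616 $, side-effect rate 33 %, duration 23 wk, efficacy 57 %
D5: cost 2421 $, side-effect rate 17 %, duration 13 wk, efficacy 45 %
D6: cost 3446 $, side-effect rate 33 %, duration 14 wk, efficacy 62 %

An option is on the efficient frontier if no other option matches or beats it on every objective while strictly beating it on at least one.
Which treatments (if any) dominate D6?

none

D1: worse on cost (4175 vs 3446).
D2: worse on duration (15 vs 14).
D3: worse on duration (20 vs 14).
D4: worse on cost (4616 vs 3446).
D5: worse on efficacy (45 vs 62).
No option dominates D6.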